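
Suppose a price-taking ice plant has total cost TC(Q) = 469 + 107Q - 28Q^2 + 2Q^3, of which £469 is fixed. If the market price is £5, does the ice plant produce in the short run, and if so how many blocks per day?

Variable cost is VC = 107Q - 28Q^2 + 2Q^3, so AVC = VC/Q = 107 - 28Q + 2Q^2 and MC = dTC/dQ = 107 - 56Q + 6Q^2.
AVC hits its minimum where MC = AVC, at Q = 7, giving min AVC = 107 - 28·7 + 2·7^2 = £9.
P = £5 lies below min AVC = £9; no output level covers variable cost.
Best response: produce nothing and absorb the £469 fixed cost.

Shut down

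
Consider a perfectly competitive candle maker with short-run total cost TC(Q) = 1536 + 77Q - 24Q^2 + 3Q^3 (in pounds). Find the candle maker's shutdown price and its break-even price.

Shutdown price = £29; break-even price = £269

Shutdown price = min AVC. AVC = 77 - 24Q + 3Q^2, with vertex at Q = 4 and minimum £29.
ATC = 1536/Q + 77 - 24Q + 3Q^2. Setting dATC/dQ = −1536/Q^2 − 24 + 6Q = 0 gives Q = 8 (since 6·8^3 − 24·8^2 = 1536).
min ATC = 1536/8 + 77 − 24·8 + 3·8^2 = £269. That is the break-even price.
For £29 ≤ P < £269 the firm produces at a loss; below £29 it shuts down.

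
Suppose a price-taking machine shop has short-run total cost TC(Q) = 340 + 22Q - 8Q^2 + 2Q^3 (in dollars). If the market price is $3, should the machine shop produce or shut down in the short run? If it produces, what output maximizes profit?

Shut down

From TC, MC = TC'(Q) = 22 - 16Q + 6Q^2 and AVC = VC/Q = 22 - 8Q + 2Q^2.
The AVC parabola has its vertex at Q = 8/4 = 2, where AVC = 22 - 8·2 + 2·2^2 = $14.
With P < min AVC ($3 < $14), every unit sold adds to the loss.
The firm minimizes its loss by shutting down and losing only its fixed cost of $340.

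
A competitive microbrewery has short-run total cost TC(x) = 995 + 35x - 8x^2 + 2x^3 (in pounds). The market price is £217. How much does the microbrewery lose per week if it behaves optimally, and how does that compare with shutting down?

AVC = 35 - 8x + 2x^2 has its minimum £27 at x = 2; price £217 clears that bar, so the firm operates.
MC = 35 - 16x + 6x^2. Setting P = MC and taking the root on the rising branch gives x* = 7.
TR = 217·7 = 1519. TC = 995 + 539 = 1534. Profit = 1519 − 1534 = -£15.
Shutting down would mean losing the fixed cost of £995, so operating at a loss of £15 is better by £980.

Profit = -£15 at x = 7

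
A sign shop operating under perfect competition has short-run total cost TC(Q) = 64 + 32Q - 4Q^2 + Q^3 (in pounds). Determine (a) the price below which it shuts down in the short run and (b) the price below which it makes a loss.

Shutdown price = min AVC. AVC = 32 - 4Q + Q^2, with vertex at Q = 2 and minimum £28.
ATC = 64/Q + 32 - 4Q + Q^2. Setting dATC/dQ = −64/Q^2 − 4 + 2Q = 0 gives Q = 4 (since 2·4^3 − 4·4^2 = 64).
min ATC = 64/4 + 32 − 4·4 + 4^2 = £48. That is the break-even price.
For £28 ≤ P < £48 the firm produces at a loss; below £28 it shuts down.

Shutdown price = £28; break-even price = £48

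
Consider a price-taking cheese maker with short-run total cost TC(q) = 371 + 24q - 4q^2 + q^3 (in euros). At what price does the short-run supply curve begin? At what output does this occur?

Short-run supply begins at min AVC. From VC = 24q - 4q^2 + q^3, AVC = 24 - 4q + q^2.
At the minimum of AVC, MC = AVC. MC = 24 - 8q + 3q^2; setting MC = AVC gives 2q^2 - 4q = 0, so q = 2. min AVC = 20.
So the shutdown price is €20.

€20 per unit, at q = 2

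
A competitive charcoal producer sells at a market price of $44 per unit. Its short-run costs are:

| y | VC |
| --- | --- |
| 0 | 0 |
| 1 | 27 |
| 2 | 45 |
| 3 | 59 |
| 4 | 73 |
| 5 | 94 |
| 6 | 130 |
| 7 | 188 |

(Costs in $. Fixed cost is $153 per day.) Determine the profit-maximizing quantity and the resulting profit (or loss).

y = 6; profit = -$19

Profit at each row (π = 44y − TC): y=0: -153; y=1: -136; y=2: -110; y=3: -80; y=4: -50; y=5: -27; y=6: -19; y=7: -33.
Profit is maximized at y = 6. AVC there is 130/6 = $21.67 ≤ P, so producing beats shutting down (which would give -$153).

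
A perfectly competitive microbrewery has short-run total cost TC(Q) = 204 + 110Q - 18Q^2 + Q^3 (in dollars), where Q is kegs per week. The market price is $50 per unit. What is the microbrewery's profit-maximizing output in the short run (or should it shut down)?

Strip out fixed cost: VC = 110Q - 18Q^2 + Q^3. Then AVC = 110 - 18Q + Q^2 and MC = 110 - 36Q + 3Q^2.
AVC hits its minimum where MC = AVC, at Q = 9, giving min AVC = 110 - 18·9 + 9^2 = $29.
Because $50 ≥ $29, revenue can cover variable cost; the firm operates.
Solving P = MC: 60 - 36Q + 3Q^2 = 0 ⇒ Q = 2 or 10. On the upward-sloping branch, Q* = 10.
Check: AVC at Q = 10 is $30 ≤ P, so revenue covers variable cost.
Profit = P·Q − TC = 50·10 − 504 = -$4, a loss, but smaller than the $204 fixed cost the firm would lose by shutting down.

Produce at Q = 10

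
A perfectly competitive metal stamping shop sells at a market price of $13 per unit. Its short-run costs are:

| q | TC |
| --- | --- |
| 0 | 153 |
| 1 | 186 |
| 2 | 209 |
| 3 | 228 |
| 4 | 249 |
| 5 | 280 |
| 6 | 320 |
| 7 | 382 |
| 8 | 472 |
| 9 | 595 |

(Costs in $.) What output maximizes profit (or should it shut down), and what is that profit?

Profit at each row (π = 13q − TC): q=0: -153; q=1: -173; q=2: -183; q=3: -189; q=4: -197; q=5: -215; q=6: -242; q=7: -291; q=8: -368; q=9: -478.
Profit is highest at q = 0. Equivalently, the lowest AVC in the table is 96/4 ≈ $24 at q = 4, and P = $13 falls below it — price never covers variable cost, so the firm shuts down and loses only its fixed cost.

q = 0 (shut down); profit = -$153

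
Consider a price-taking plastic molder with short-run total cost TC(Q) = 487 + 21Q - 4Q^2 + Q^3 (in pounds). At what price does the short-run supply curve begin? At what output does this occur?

The firm shuts down when price falls below the minimum of average variable cost. AVC = VC/Q = 21 - 4Q + Q^2.
At the minimum of AVC, MC = AVC. MC = 21 - 8Q + 3Q^2; setting MC = AVC gives 2Q^2 - 4Q = 0, so Q = 2. min AVC = 17.
For P < £17 the firm produces nothing.

£17 per unit, at Q = 2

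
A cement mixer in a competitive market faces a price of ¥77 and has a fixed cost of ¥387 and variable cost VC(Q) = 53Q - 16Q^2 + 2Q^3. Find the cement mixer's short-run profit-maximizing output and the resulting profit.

AVC = 53 - 16Q + 2Q^2 has its minimum ¥21 at Q = 4; price ¥77 clears that bar, so the firm operates.
MC = 53 - 32Q + 6Q^2. Setting P = MC and taking the root on the rising branch gives Q* = 6.
TR = 77·6 = 462. TC = 387 + 174 = 561. Profit = 462 − 561 = -¥99.
Shutting down would mean losing the fixed cost of ¥387, so operating at a loss of ¥99 is better by ¥288.

Profit = -¥99 at Q = 6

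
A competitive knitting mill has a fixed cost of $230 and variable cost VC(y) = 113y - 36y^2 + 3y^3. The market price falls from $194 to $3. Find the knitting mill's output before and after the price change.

Output falls from 9 to 0 (the firm shuts down)

AVC = 113 - 36y + 3y^2, minimized at y = 6 where min AVC = $5. MC = 113 - 72y + 9y^2.
With P = $194 above the shutdown price, P = MC gives y = 9.
At P = $3 < min AVC = $5, price no longer covers variable cost at any output, so the firm shuts down: y = 0.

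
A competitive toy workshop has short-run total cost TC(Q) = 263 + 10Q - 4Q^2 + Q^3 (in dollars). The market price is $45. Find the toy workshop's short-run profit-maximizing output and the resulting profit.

Profit = -$113 at Q = 5

AVC = 10 - 4Q + Q^2 has its minimum $6 at Q = 2; price $45 clears that bar, so the firm operates.
MC = 10 - 8Q + 3Q^2. Setting P = MC and taking the root on the rising branch gives Q* = 5.
TR = 45·5 = 225. TC = 263 + 75 = 338. Profit = 225 − 338 = -$113.
That loss of $113 beats the $263 the firm would lose by shutting down; producing recovers $150 of fixed cost.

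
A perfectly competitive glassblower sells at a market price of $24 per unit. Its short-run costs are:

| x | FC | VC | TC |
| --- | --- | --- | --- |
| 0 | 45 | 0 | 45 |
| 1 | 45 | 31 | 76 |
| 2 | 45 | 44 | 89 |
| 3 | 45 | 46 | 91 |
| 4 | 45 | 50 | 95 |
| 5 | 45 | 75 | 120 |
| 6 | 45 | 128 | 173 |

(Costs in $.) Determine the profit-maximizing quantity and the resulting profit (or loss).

x = 4; profit = $1

Compute π = P·x − TC at each output: x=0: -45; x=1: -52; x=2: -41; x=3: -19; x=4: 1; x=5: 0; x=6: -29.
Profit is maximized at x = 4. AVC there is 50/4 = $12.50 ≤ P, so producing beats shutting down (which would give -$45).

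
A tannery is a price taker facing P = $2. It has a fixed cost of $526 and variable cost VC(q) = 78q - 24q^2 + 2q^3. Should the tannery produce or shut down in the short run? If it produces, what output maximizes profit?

Shut down

Variable cost is VC = 78q - 24q^2 + 2q^3, so AVC = VC/q = 78 - 24q + 2q^2 and MC = dTC/dq = 78 - 48q + 6q^2.
AVC hits its minimum where MC = AVC, at q = 6, giving min AVC = 78 - 24·6 + 2·6^2 = $6.
Since P = $2 < min AVC = $6, price fails to cover variable cost at any output.
The firm minimizes its loss by shutting down and losing only its fixed cost of $526.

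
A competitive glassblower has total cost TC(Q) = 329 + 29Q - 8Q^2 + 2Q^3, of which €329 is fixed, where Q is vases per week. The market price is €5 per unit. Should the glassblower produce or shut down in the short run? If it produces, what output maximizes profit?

Shut down

Variable cost is VC = 29Q - 8Q^2 + 2Q^3, so AVC = VC/Q = 29 - 8Q + 2Q^2 and MC = dTC/dQ = 29 - 16Q + 6Q^2.
AVC is minimized where dAVC/dQ = -8 + 4Q = 0, at Q = 2; min AVC = 29 - 8·2 + 2·2^2 = €21.
P = €5 lies below min AVC = €21; no output level covers variable cost.
The firm minimizes its loss by shutting down and losing only its fixed cost of €329.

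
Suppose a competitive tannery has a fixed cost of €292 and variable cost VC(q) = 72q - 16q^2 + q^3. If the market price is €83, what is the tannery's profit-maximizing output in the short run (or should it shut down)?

Strip out fixed cost: VC = 72q - 16q^2 + q^3. Then AVC = 72 - 16q + q^2 and MC = 72 - 32q + 3q^2.
AVC is minimized where dAVC/dq = -16 + 2q = 0, at q = 8; min AVC = 72 - 16·8 + 8^2 = €8.
P = €83 exceeds min AVC = €8, so the firm stays open.
Solving P = MC: -11 - 32q + 3q^2 = 0 ⇒ q = -1/3 or 11. On the upward-sloping branch, q* = 11.
Check: AVC at q = 11 is €17 ≤ P, so revenue covers variable cost.
Profit = P·q − TC = 83·11 − 479 = €434.

Produce at q = 11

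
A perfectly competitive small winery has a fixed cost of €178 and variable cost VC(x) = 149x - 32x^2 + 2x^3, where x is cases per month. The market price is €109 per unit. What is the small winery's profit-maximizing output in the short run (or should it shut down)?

Produce at x = 10

From TC, MC = TC'(x) = 149 - 64x + 6x^2 and AVC = VC/x = 149 - 32x + 2x^2.
AVC hits its minimum where MC = AVC, at x = 8, giving min AVC = 149 - 32·8 + 2·8^2 = €21.
Since P = €109 ≥ min AVC = €21, price covers variable cost and the firm should produce.
Solving P = MC: 40 - 64x + 6x^2 = 0 ⇒ x = 2/3 or 10. On the upward-sloping branch, x* = 10.
Check: AVC at x = 10 is €29 ≤ P, so revenue covers variable cost.
Profit = P·x − TC = 109·10 − 468 = €622.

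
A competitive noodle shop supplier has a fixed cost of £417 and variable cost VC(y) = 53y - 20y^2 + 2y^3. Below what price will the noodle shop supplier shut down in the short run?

The firm shuts down when price falls below the minimum of average variable cost. AVC = VC/y = 53 - 20y + 2y^2.
At the minimum of AVC, MC = AVC. MC = 53 - 40y + 6y^2; setting MC = AVC gives 4y^2 - 20y = 0, so y = 5. min AVC = 3.
So the shutdown price is £3.

£3 per unit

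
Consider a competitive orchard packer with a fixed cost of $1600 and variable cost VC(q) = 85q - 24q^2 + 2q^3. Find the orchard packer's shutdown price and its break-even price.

AVC = 85 - 24q + 2q^2; minimized at q = 6, giving min AVC = $13. That is the shutdown price.
ATC = 1600/q + 85 - 24q + 2q^2. Setting dATC/dq = −1600/q^2 − 24 + 4q = 0 gives q = 10 (since 4·10^3 − 24·10^2 = 1600).
min ATC = 1600/10 + 85 − 24·10 + 2·10^2 = $205. That is the break-even price.
Between these two prices the firm operates at a loss; above $205 it earns a profit.

Shutdown price = $13; break-even price = $205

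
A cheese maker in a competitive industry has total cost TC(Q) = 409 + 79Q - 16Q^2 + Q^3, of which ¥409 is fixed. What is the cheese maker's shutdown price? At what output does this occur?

The firm shuts down when price falls below the minimum of average variable cost. AVC = VC/Q = 79 - 16Q + Q^2.
At the minimum of AVC, MC = AVC. MC = 79 - 32Q + 3Q^2; setting MC = AVC gives 2Q^2 - 16Q = 0, so Q = 8. min AVC = 15.
For P < ¥15 the firm produces nothing.

¥15 per unit, at Q = 8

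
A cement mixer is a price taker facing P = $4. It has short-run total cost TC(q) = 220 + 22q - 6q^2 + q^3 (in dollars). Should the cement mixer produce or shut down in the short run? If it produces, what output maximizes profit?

Strip out fixed cost: VC = 22q - 6q^2 + q^3. Then AVC = 22 - 6q + q^2 and MC = 22 - 12q + 3q^2.
The AVC parabola has its vertex at q = 6/2 = 3, where AVC = 22 - 6·3 + 3^2 = $13.
P = $4 lies below min AVC = $13; no output level covers variable cost.
Shutting down limits the loss to fixed cost, $220.

Shut down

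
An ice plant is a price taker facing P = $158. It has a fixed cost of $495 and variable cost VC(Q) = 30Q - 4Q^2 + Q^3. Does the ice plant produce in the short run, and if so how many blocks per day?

Produce at Q = 8

Variable cost is VC = 30Q - 4Q^2 + Q^3, so AVC = VC/Q = 30 - 4Q + Q^2 and MC = dTC/dQ = 30 - 8Q + 3Q^2.
AVC hits its minimum where MC = AVC, at Q = 2, giving min AVC = 30 - 4·2 + 2^2 = $26.
Because $158 ≥ $26, revenue can cover variable cost; the firm operates.
Set P = MC: 158 = 30 - 8Q + 3Q^2 → -128 - 8Q + 3Q^2 = 0. The roots are Q = -16/3 and Q = 8; the profit-maximizing output is on the rising part of MC, so Q* = 8.
Check: AVC at Q = 8 is $62 ≤ P, so revenue covers variable cost.
Profit = P·Q − TC = 158·8 − 991 = $273.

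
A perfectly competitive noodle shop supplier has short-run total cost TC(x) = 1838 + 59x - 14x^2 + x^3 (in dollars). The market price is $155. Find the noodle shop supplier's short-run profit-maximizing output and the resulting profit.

Profit = -$398 at x = 12

AVC = 59 - 14x + x^2; min AVC = $10 at x = 7. Since P = $155 ≥ min AVC, the firm produces.
MC = 59 - 28x + 3x^2. Setting P = MC and taking the root on the rising branch gives x* = 12.
TR = 155·12 = 1860. TC = 1838 + 420 = 2258. Profit = 1860 − 2258 = -$398.
That loss of $398 beats the $1838 the firm would lose by shutting down; producing recovers $1440 of fixed cost.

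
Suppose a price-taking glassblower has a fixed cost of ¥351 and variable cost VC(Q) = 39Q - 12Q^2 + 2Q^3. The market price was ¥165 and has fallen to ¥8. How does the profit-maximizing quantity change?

Output falls from 7 to 0 (the firm shuts down)

MC = 39 - 24Q + 6Q^2; the shutdown threshold is min AVC = ¥21 (at Q = 3).
With P = ¥165 above the shutdown price, P = MC gives Q = 7.
At P = ¥8 < min AVC = ¥21, price no longer covers variable cost at any output, so the firm shuts down: Q = 0.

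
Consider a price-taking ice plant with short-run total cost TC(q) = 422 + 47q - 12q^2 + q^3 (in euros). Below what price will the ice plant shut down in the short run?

The shutdown price is the minimum of AVC. VC = 47q - 12q^2 + q^3, so AVC = 47 - 12q + q^2.
At the minimum of AVC, MC = AVC. MC = 47 - 24q + 3q^2; setting MC = AVC gives 2q^2 - 12q = 0, so q = 6. min AVC = 11.
For P < €11 the firm produces nothing.

€11 per unit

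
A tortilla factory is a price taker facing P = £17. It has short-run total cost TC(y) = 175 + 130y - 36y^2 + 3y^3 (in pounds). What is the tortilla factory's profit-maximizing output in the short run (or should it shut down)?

From TC, MC = TC'(y) = 130 - 72y + 9y^2 and AVC = VC/y = 130 - 36y + 3y^2.
AVC is minimized where dAVC/dy = -36 + 6y = 0, at y = 6; min AVC = 130 - 36·6 + 3·6^2 = £22.
With P < min AVC (£17 < £22), every unit sold adds to the loss.
The firm minimizes its loss by shutting down and losing only its fixed cost of £175.

Shut down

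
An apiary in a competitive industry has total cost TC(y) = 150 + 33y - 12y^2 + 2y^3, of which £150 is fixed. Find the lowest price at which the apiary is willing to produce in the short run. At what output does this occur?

The shutdown price is the minimum of AVC. VC = 33y - 12y^2 + 2y^3, so AVC = 33 - 12y + 2y^2.
At the minimum of AVC, MC = AVC. MC = 33 - 24y + 6y^2; setting MC = AVC gives 4y^2 - 12y = 0, so y = 3. min AVC = 15.
The firm shuts down for any P below £15.

£15 per unit, at y = 3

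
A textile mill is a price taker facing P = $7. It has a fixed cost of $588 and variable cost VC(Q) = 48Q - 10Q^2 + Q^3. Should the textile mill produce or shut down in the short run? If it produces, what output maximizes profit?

From TC, MC = TC'(Q) = 48 - 20Q + 3Q^2 and AVC = VC/Q = 48 - 10Q + Q^2.
The AVC parabola has its vertex at Q = 10/2 = 5, where AVC = 48 - 10·5 + 5^2 = $23.
P = $7 lies below min AVC = $23; no output level covers variable cost.
Best response: produce nothing and absorb the $588 fixed cost.

Shut down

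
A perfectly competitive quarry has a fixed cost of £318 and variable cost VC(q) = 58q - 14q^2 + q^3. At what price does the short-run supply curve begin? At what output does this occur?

£9 per unit, at q = 7

The shutdown price is the minimum of AVC. VC = 58q - 14q^2 + q^3, so AVC = 58 - 14q + q^2.
dAVC/dq = -14 + 2q = 0 gives q = 7. min AVC = 58 - 14·7 + 7^2 = 9.
For P < £9 the firm produces nothing.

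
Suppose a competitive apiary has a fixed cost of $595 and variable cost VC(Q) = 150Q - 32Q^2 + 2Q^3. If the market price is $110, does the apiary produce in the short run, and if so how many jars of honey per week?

Variable cost is VC = 150Q - 32Q^2 + 2Q^3, so AVC = VC/Q = 150 - 32Q + 2Q^2 and MC = dTC/dQ = 150 - 64Q + 6Q^2.
The AVC parabola has its vertex at Q = 32/4 = 8, where AVC = 150 - 32·8 + 2·8^2 = $22.
Because $110 ≥ $22, revenue can cover variable cost; the firm operates.
Solving P = MC: 40 - 64Q + 6Q^2 = 0 ⇒ Q = 2/3 or 10. On the upward-sloping branch, Q* = 10.
Check: AVC at Q = 10 is $30 ≤ P, so revenue covers variable cost.
Profit = P·Q − TC = 110·10 − 895 = $205.

Produce at Q = 10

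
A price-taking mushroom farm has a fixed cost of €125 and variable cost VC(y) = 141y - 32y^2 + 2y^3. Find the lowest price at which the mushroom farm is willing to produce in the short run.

€13 per unit

The firm shuts down when price falls below the minimum of average variable cost. AVC = VC/y = 141 - 32y + 2y^2.
At the minimum of AVC, MC = AVC. MC = 141 - 64y + 6y^2; setting MC = AVC gives 4y^2 - 32y = 0, so y = 8. min AVC = 13.
For P < €13 the firm produces nothing.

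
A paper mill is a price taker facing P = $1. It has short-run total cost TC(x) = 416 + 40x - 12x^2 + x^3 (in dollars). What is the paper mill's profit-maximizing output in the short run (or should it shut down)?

Shut down

From TC, MC = TC'(x) = 40 - 24x + 3x^2 and AVC = VC/x = 40 - 12x + x^2.
AVC is minimized where dAVC/dx = -12 + 2x = 0, at x = 6; min AVC = 40 - 12·6 + 6^2 = $4.
P = $1 lies below min AVC = $4; no output level covers variable cost.
Shutting down limits the loss to fixed cost, $416.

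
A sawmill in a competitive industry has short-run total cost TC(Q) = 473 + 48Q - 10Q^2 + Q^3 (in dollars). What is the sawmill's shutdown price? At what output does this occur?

The shutdown price is the minimum of AVC. VC = 48Q - 10Q^2 + Q^3, so AVC = 48 - 10Q + Q^2.
At the minimum of AVC, MC = AVC. MC = 48 - 20Q + 3Q^2; setting MC = AVC gives 2Q^2 - 10Q = 0, so Q = 5. min AVC = 23.
For P < $23 the firm produces nothing.

$23 per unit, at Q = 5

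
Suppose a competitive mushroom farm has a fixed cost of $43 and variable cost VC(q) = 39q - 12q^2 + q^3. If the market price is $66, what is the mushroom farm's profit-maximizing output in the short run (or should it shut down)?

Variable cost is VC = 39q - 12q^2 + q^3, so AVC = VC/q = 39 - 12q + q^2 and MC = dTC/dq = 39 - 24q + 3q^2.
AVC hits its minimum where MC = AVC, at q = 6, giving min AVC = 39 - 12·6 + 6^2 = $3.
Because $66 ≥ $3, revenue can cover variable cost; the firm operates.
P = MC gives -27 - 24q + 3q^2 = 0, with roots -1 and 9. Take the larger (rising MC): q* = 9.
Check: AVC at q = 9 is $12 ≤ P, so revenue covers variable cost.
Profit = P·q − TC = 66·9 − 151 = $443.

Produce at q = 9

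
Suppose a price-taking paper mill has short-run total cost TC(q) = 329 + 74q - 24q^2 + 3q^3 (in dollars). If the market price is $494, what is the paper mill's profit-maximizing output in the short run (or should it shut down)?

Produce at q = 10

Strip out fixed cost: VC = 74q - 24q^2 + 3q^3. Then AVC = 74 - 24q + 3q^2 and MC = 74 - 48q + 9q^2.
AVC hits its minimum where MC = AVC, at q = 4, giving min AVC = 74 - 24·4 + 3·4^2 = $26.
P = $494 exceeds min AVC = $26, so the firm stays open.
Solving P = MC: -420 - 48q + 9q^2 = 0 ⇒ q = -14/3 or 10. On the upward-sloping branch, q* = 10.
Check: AVC at q = 10 is $134 ≤ P, so revenue covers variable cost.
Profit = P·q − TC = 494·10 − 1669 = $3271.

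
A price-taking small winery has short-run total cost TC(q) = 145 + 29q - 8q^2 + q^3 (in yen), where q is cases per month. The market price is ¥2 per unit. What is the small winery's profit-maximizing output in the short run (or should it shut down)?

Shut down

Strip out fixed cost: VC = 29q - 8q^2 + q^3. Then AVC = 29 - 8q + q^2 and MC = 29 - 16q + 3q^2.
AVC is minimized where dAVC/dq = -8 + 2q = 0, at q = 4; min AVC = 29 - 8·4 + 4^2 = ¥13.
P = ¥2 lies below min AVC = ¥13; no output level covers variable cost.
The firm minimizes its loss by shutting down and losing only its fixed cost of ¥145.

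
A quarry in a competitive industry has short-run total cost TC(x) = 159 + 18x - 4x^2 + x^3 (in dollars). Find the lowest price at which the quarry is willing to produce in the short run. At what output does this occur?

The shutdown price is the minimum of AVC. VC = 18x - 4x^2 + x^3, so AVC = 18 - 4x + x^2.
dAVC/dx = -4 + 2x = 0 gives x = 2. min AVC = 18 - 4·2 + 2^2 = 14.
So the shutdown price is $14.

$14 per unit, at x = 2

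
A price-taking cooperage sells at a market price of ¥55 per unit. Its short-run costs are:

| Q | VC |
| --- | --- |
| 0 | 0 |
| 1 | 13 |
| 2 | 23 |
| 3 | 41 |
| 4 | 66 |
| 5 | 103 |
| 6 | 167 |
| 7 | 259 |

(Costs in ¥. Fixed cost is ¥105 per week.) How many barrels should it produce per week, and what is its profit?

Profit at each row (π = 55Q − TC): Q=0: -105; Q=1: -63; Q=2: -18; Q=3: 19; Q=4: 49; Q=5: 67; Q=6: 58; Q=7: 21.
Profit is maximized at Q = 5. AVC there is 103/5 = ¥20.60 ≤ P, so producing beats shutting down (which would give -¥105).

Q = 5; profit = ¥67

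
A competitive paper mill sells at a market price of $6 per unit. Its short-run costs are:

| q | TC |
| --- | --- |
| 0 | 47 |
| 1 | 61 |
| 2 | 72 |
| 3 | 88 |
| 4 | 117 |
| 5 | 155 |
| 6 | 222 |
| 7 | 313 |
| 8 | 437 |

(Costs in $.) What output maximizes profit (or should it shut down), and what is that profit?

Profit at each row (π = 6q − TC): q=0: -47; q=1: -55; q=2: -60; q=3: -70; q=4: -93; q=5: -125; q=6: -186; q=7: -271; q=8: -389.
Profit is highest at q = 0. Equivalently, the lowest AVC in the table is 25/2 ≈ $12.50 at q = 2, and P = $6 falls below it — price never covers variable cost, so the firm shuts down and loses only its fixed cost.

q = 0 (shut down); profit = -$47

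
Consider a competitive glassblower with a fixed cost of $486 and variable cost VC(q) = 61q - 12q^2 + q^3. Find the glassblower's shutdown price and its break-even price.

Shutdown price = $25; break-even price = $88

AVC = 61 - 12q + q^2; minimized at q = 6, giving min AVC = $25. That is the shutdown price.
ATC = 486/q + 61 - 12q + q^2. Setting dATC/dq = −486/q^2 − 12 + 2q = 0 gives q = 9 (since 2·9^3 − 12·9^2 = 486).
min ATC = 486/9 + 61 − 12·9 + 9^2 = $88. That is the break-even price.
Between these two prices the firm operates at a loss; above $88 it earns a profit.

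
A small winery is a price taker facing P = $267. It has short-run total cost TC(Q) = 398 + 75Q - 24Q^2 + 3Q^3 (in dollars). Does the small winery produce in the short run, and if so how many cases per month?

Variable cost is VC = 75Q - 24Q^2 + 3Q^3, so AVC = VC/Q = 75 - 24Q + 3Q^2 and MC = dTC/dQ = 75 - 48Q + 9Q^2.
AVC is minimized where dAVC/dQ = -24 + 6Q = 0, at Q = 4; min AVC = 75 - 24·4 + 3·4^2 = $27.
Since P = $267 ≥ min AVC = $27, price covers variable cost and the firm should produce.
Set P = MC: 267 = 75 - 48Q + 9Q^2 → -192 - 48Q + 9Q^2 = 0. The roots are Q = -8/3 and Q = 8; the profit-maximizing output is on the rising part of MC, so Q* = 8.
Check: AVC at Q = 8 is $75 ≤ P, so revenue covers variable cost.
Profit = P·Q − TC = 267·8 − 998 = $1138.

Produce at Q = 8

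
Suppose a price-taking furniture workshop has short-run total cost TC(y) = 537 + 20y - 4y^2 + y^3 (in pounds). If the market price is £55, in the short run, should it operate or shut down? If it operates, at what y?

Strip out fixed cost: VC = 20y - 4y^2 + y^3. Then AVC = 20 - 4y + y^2 and MC = 20 - 8y + 3y^2.
AVC hits its minimum where MC = AVC, at y = 2, giving min AVC = 20 - 4·2 + 2^2 = £16.
Because £55 ≥ £16, revenue can cover variable cost; the firm operates.
Solving P = MC: -35 - 8y + 3y^2 = 0 ⇒ y = -7/3 or 5. On the upward-sloping branch, y* = 5.
Check: AVC at y = 5 is £25 ≤ P, so revenue covers variable cost.
Profit = P·y − TC = 55·5 − 662 = -£387, a loss, but smaller than the £537 fixed cost the firm would lose by shutting down.

Produce at y = 5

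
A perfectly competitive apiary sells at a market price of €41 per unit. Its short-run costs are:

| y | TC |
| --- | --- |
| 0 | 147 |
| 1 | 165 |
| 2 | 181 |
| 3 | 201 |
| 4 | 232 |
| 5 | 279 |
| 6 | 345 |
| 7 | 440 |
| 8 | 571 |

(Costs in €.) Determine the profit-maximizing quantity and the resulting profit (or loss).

Compute π = P·y − TC at each output: y=0: -147; y=1: -124; y=2: -99; y=3: -78; y=4: -68; y=5: -74; y=6: -99; y=7: -153; y=8: -243.
Profit is maximized at y = 4. AVC there is 85/4 = €21.25 ≤ P, so producing beats shutting down (which would give -€147).

y = 4; profit = -€68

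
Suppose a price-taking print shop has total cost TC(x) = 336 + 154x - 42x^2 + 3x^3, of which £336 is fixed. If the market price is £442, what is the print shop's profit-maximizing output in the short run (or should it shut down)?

Produce at x = 12

Strip out fixed cost: VC = 154x - 42x^2 + 3x^3. Then AVC = 154 - 42x + 3x^2 and MC = 154 - 84x + 9x^2.
AVC hits its minimum where MC = AVC, at x = 7, giving min AVC = 154 - 42·7 + 3·7^2 = £7.
P = £442 exceeds min AVC = £7, so the firm stays open.
Set P = MC: 442 = 154 - 84x + 9x^2 → -288 - 84x + 9x^2 = 0. The roots are x = -8/3 and x = 12; the profit-maximizing output is on the rising part of MC, so x* = 12.
Check: AVC at x = 12 is £82 ≤ P, so revenue covers variable cost.
Profit = P·x − TC = 442·12 − 1320 = £3984.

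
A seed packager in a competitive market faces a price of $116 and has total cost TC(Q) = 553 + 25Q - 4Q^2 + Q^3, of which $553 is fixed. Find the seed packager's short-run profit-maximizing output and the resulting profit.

Profit = -$63 at Q = 7

AVC = 25 - 4Q + Q^2; min AVC = $21 at Q = 2. Since P = $116 ≥ min AVC, the firm produces.
MC = 25 - 8Q + 3Q^2. Setting P = MC and taking the root on the rising branch gives Q* = 7.
TR = 116·7 = 812. TC = 553 + 322 = 875. Profit = 812 − 875 = -$63.
Shutting down would mean losing the fixed cost of $553, so operating at a loss of $63 is better by $490.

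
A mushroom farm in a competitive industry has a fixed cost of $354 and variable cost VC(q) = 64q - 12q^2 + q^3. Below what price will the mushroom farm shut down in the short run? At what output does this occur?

The firm shuts down when price falls below the minimum of average variable cost. AVC = VC/q = 64 - 12q + q^2.
dAVC/dq = -12 + 2q = 0 gives q = 6. min AVC = 64 - 12·6 + 6^2 = 28.
So the shutdown price is $28.

$28 per unit, at q = 6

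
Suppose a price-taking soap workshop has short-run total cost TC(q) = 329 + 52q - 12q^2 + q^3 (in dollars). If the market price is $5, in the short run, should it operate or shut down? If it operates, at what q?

From TC, MC = TC'(q) = 52 - 24q + 3q^2 and AVC = VC/q = 52 - 12q + q^2.
AVC is minimized where dAVC/dq = -12 + 2q = 0, at q = 6; min AVC = 52 - 12·6 + 6^2 = $16.
With P < min AVC ($5 < $16), every unit sold adds to the loss.
Shutting down limits the loss to fixed cost, $329.

Shut down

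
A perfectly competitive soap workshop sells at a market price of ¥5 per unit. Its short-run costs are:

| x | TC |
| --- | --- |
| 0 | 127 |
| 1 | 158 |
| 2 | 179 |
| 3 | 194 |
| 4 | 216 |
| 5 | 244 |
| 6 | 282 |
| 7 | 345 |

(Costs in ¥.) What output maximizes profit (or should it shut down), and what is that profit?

x = 0 (shut down); profit = -¥127

Tabulate TR − TC: x=0: -127; x=1: -153; x=2: -169; x=3: -179; x=4: -196; x=5: -219; x=6: -252; x=7: -310.
Profit is highest at x = 0. Equivalently, the lowest AVC in the table is 89/4 ≈ ¥22.25 at x = 4, and P = ¥5 falls below it — price never covers variable cost, so the firm shuts down and loses only its fixed cost.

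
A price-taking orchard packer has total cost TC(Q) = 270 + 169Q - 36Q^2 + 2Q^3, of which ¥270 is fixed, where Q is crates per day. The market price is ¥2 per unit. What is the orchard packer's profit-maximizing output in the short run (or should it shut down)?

Variable cost is VC = 169Q - 36Q^2 + 2Q^3, so AVC = VC/Q = 169 - 36Q + 2Q^2 and MC = dTC/dQ = 169 - 72Q + 6Q^2.
AVC hits its minimum where MC = AVC, at Q = 9, giving min AVC = 169 - 36·9 + 2·9^2 = ¥7.
With P < min AVC (¥2 < ¥7), every unit sold adds to the loss.
Best response: produce nothing and absorb the ¥270 fixed cost.

Shut down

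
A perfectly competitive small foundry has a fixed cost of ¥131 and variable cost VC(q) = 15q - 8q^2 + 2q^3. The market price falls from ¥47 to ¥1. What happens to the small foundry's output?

Output falls from 4 to 0 (the firm shuts down)

MC = 15 - 16q + 6q^2; the shutdown threshold is min AVC = ¥7 (at q = 2).
At P = ¥47 ≥ min AVC, set P = MC on the rising branch: q = 4.
At P = ¥1 < min AVC = ¥7, price no longer covers variable cost at any output, so the firm shuts down: q = 0.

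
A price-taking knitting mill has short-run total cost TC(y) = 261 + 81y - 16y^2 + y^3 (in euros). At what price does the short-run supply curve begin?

€17 per unit

The shutdown price is the minimum of AVC. VC = 81y - 16y^2 + y^3, so AVC = 81 - 16y + y^2.
At the minimum of AVC, MC = AVC. MC = 81 - 32y + 3y^2; setting MC = AVC gives 2y^2 - 16y = 0, so y = 8. min AVC = 17.
The firm shuts down for any P below €17.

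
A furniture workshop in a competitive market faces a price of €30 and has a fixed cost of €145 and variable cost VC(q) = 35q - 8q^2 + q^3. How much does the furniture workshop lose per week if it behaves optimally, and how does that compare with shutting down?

AVC = 35 - 8q + q^2 has its minimum €19 at q = 4; price €30 clears that bar, so the firm operates.
MC = 35 - 16q + 3q^2. Setting P = MC and taking the root on the rising branch gives q* = 5.
TR = 30·5 = 150. TC = 145 + 100 = 245. Profit = 150 − 245 = -€95.
Shutting down would mean losing the fixed cost of €145, so operating at a loss of €95 is better by €50.

Profit = -€95 at q = 5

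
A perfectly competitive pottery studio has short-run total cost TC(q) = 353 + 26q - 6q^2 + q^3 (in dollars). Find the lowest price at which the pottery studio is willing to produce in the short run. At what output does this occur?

The shutdown price is the minimum of AVC. VC = 26q - 6q^2 + q^3, so AVC = 26 - 6q + q^2.
dAVC/dq = -6 + 2q = 0 gives q = 3. min AVC = 26 - 6·3 + 3^2 = 17.
For P < $17 the firm produces nothing.

$17 per unit, at q = 3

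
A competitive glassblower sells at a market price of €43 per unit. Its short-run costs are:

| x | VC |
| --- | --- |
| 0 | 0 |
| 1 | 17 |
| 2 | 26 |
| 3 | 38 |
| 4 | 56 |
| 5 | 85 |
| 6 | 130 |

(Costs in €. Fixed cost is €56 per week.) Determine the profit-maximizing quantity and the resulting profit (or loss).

Tabulate TR − TC: x=0: -56; x=1: -30; x=2: 4; x=3: 35; x=4: 60; x=5: 74; x=6: 72.
Profit is maximized at x = 5. AVC there is 85/5 = €17 ≤ P, so producing beats shutting down (which would give -€56).

x = 5; profit = €74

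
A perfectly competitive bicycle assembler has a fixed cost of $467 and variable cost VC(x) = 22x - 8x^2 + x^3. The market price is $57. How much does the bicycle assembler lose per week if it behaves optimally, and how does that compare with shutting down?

Profit = -$173 at x = 7

AVC = 22 - 8x + x^2 has its minimum $6 at x = 4; price $57 clears that bar, so the firm operates.
MC = 22 - 16x + 3x^2. Setting P = MC and taking the root on the rising branch gives x* = 7.
TR = 57·7 = 399. TC = 467 + 105 = 572. Profit = 399 − 572 = -$173.
That loss of $173 beats the $467 the firm would lose by shutting down; producing recovers $294 of fixed cost.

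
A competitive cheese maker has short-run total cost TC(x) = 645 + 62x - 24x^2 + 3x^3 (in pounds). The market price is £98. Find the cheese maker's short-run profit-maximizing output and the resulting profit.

Profit = -£213 at x = 6

AVC = 62 - 24x + 3x^2 has its minimum £14 at x = 4; price £98 clears that bar, so the firm operates.
MC = 62 - 48x + 9x^2. Setting P = MC and taking the root on the rising branch gives x* = 6.
TR = 98·6 = 588. TC = 645 + 156 = 801. Profit = 588 − 801 = -£213.
Shutting down would mean losing the fixed cost of £645, so operating at a loss of £213 is better by £432.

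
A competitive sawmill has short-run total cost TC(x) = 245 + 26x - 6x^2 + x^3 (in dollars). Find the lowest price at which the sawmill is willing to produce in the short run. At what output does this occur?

Short-run supply begins at min AVC. From VC = 26x - 6x^2 + x^3, AVC = 26 - 6x + x^2.
At the minimum of AVC, MC = AVC. MC = 26 - 12x + 3x^2; setting MC = AVC gives 2x^2 - 6x = 0, so x = 3. min AVC = 17.
So the shutdown price is $17.

$17 per unit, at x = 3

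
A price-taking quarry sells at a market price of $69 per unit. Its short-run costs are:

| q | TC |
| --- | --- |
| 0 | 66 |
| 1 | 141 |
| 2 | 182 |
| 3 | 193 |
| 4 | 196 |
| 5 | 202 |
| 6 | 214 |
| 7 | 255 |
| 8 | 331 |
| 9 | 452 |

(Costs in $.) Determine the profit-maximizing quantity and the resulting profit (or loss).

Compute π = P·q − TC at each output: q=0: -66; q=1: -72; q=2: -44; q=3: 14; q=4: 80; q=5: 143; q=6: 200; q=7: 228; q=8: 221; q=9: 169.
Profit is maximized at q = 7. AVC there is 189/7 = $27 ≤ P, so producing beats shutting down (which would give -$66).

q = 7; profit = $228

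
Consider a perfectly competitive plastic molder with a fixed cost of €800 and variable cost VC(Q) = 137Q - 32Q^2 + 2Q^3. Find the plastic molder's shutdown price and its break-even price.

Shutdown price = €9; break-even price = €97

Shutdown price = min AVC. AVC = 137 - 32Q + 2Q^2, with vertex at Q = 8 and minimum €9.
ATC = 800/Q + 137 - 32Q + 2Q^2. Setting dATC/dQ = −800/Q^2 − 32 + 4Q = 0 gives Q = 10 (since 4·10^3 − 32·10^2 = 800).
min ATC = 800/10 + 137 − 32·10 + 2·10^2 = €97. That is the break-even price.
Between these two prices the firm operates at a loss; above €97 it earns a profit.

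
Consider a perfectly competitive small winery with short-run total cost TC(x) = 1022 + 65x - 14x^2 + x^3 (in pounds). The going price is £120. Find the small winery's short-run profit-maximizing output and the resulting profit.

AVC = 65 - 14x + x^2 has its minimum £16 at x = 7; price £120 clears that bar, so the firm operates.
With MC = 65 - 28x + 3x^2, P = MC on the upward-sloping part at x* = 11.
TR = 120·11 = 1320. TC = 1022 + 352 = 1374. Profit = 1320 − 1374 = -£54.
That loss of £54 beats the £1022 the firm would lose by shutting down; producing recovers £968 of fixed cost.

Profit = -£54 at x = 11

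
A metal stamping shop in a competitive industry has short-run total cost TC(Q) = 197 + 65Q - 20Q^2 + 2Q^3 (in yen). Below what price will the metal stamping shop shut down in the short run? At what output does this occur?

¥15 per unit, at Q = 5

The shutdown price is the minimum of AVC. VC = 65Q - 20Q^2 + 2Q^3, so AVC = 65 - 20Q + 2Q^2.
At the minimum of AVC, MC = AVC. MC = 65 - 40Q + 6Q^2; setting MC = AVC gives 4Q^2 - 20Q = 0, so Q = 5. min AVC = 15.
For P < ¥15 the firm produces nothing.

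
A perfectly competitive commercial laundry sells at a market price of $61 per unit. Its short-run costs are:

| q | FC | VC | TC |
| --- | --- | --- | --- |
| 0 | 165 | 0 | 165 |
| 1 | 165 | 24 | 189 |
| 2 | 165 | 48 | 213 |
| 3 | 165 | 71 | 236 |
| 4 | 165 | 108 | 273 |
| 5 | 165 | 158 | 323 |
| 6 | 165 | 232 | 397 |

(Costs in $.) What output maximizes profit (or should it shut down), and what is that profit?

Compute π = P·q − TC at each output: q=0: -165; q=1: -128; q=2: -91; q=3: -53; q=4: -29; q=5: -18; q=6: -31.
Profit is maximized at q = 5. AVC there is 158/5 = $31.60 ≤ P, so producing beats shutting down (which would give -$165).

q = 5; profit = -$18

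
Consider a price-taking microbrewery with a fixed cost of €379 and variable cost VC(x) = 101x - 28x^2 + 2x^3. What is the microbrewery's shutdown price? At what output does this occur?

Short-run supply begins at min AVC. From VC = 101x - 28x^2 + 2x^3, AVC = 101 - 28x + 2x^2.
dAVC/dx = -28 + 4x = 0 gives x = 7. min AVC = 101 - 28·7 + 2·7^2 = 3.
So the shutdown price is €3.

€3 per unit, at x = 7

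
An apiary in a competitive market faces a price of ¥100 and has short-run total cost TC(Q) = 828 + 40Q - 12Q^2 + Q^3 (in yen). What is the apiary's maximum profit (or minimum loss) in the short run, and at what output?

AVC = 40 - 12Q + Q^2; min AVC = ¥4 at Q = 6. Since P = ¥100 ≥ min AVC, the firm produces.
With MC = 40 - 24Q + 3Q^2, P = MC on the upward-sloping part at Q* = 10.
TR = 100·10 = 1000. TC = 828 + 200 = 1028. Profit = 1000 − 1028 = -¥28.
By producing, the firm covers all variable cost plus ¥800 of fixed cost; shutting down would lose the full ¥828.

Profit = -¥28 at Q = 10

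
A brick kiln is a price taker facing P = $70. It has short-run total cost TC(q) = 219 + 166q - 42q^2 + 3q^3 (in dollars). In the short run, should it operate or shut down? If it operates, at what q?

Strip out fixed cost: VC = 166q - 42q^2 + 3q^3. Then AVC = 166 - 42q + 3q^2 and MC = 166 - 84q + 9q^2.
AVC hits its minimum where MC = AVC, at q = 7, giving min AVC = 166 - 42·7 + 3·7^2 = $19.
Since P = $70 ≥ min AVC = $19, price covers variable cost and the firm should produce.
P = MC gives 96 - 84q + 9q^2 = 0, with roots 4/3 and 8. Take the larger (rising MC): q* = 8.
Check: AVC at q = 8 is $22 ≤ P, so revenue covers variable cost.
Profit = P·q − TC = 70·8 − 395 = $165.

Produce at q = 8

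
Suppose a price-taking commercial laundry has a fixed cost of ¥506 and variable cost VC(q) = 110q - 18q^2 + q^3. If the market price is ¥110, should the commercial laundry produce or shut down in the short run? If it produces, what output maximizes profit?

Produce at q = 12

Variable cost is VC = 110q - 18q^2 + q^3, so AVC = VC/q = 110 - 18q + q^2 and MC = dTC/dq = 110 - 36q + 3q^2.
AVC is minimized where dAVC/dq = -18 + 2q = 0, at q = 9; min AVC = 110 - 18·9 + 9^2 = ¥29.
Because ¥110 ≥ ¥29, revenue can cover variable cost; the firm operates.
P = MC gives -36q + 3q^2 = 0, with roots 0 and 12. Take the larger (rising MC): q* = 12.
Check: AVC at q = 12 is ¥38 ≤ P, so revenue covers variable cost.
Profit = P·q − TC = 110·12 − 962 = ¥358.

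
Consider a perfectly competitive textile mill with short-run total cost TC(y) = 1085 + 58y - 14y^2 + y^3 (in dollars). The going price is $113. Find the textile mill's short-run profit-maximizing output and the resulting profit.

Profit = -$117 at y = 11

AVC = 58 - 14y + y^2; min AVC = $9 at y = 7. Since P = $113 ≥ min AVC, the firm produces.
MC = 58 - 28y + 3y^2. Setting P = MC and taking the root on the rising branch gives y* = 11.
TR = 113·11 = 1243. TC = 1085 + 275 = 1360. Profit = 1243 − 1360 = -$117.
By producing, the firm covers all variable cost plus $968 of fixed cost; shutting down would lose the full $1085.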